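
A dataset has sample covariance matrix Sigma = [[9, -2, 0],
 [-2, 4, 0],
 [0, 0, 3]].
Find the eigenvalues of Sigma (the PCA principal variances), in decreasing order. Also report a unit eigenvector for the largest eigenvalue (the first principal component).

Step 1 — characteristic polynomial p(λ) = det(λI - Sigma) = λ³ - tr·λ² + c_1·λ - det, where tr = trace, c_1 = sum of the principal 2×2 minors, det = det(Sigma):
  tr = 9 + 4 + 3 = 16,
  c_1 = (9·4 - (-2)²) + (9·3 - (0)²) + (4·3 - (0)²) = 32 + 27 + 12 = 71,
  det = 9·(4·3 - (0)²) - (-2)·((-2)·3 - (0)·(0)) + (0)·((-2)·(0) - 4·(0)) = 9·(12) - (-2)·(-6) + (0)·(0) = 96.
  So p(λ) = λ³ - 16λ² + 71λ - 96.
Step 2 — look for an integer root (rational root theorem: any rational root is an integer divisor of 96). Testing λ = 3:
  p(3) = 27 - 144 + 213 - 96 = 0  ✓
  Dividing out (λ - 3): p(λ) = (λ - 3)(λ² - 13λ + 32).
Step 3 — remaining eigenvalues from the quadratic λ² - 13λ + 32 = 0:
  Δ = 13² - 4·32 = 169 - 128 = 41,  λ = (13 ± √41)/2 = (13 ± 6.4031)/2 ≈ 9.7016 or 3.2984.
  Sorted: λ_1 = 9.7016,  λ_2 = 3.2984,  λ_3 = 3  (check: sum = 16 = tr ✓).

Step 4 — unit eigenvector for λ_1 ≈ 9.7016: v spans the null space of (Sigma - λ_1 I), whose rows are
  r_1 = (-0.7016, -2, 0),  r_2 = (-2, -5.7016, 0),  r_3 = (0, 0, -6.7016).
  v is orthogonal to every row, so take v ∝ r_1 × r_3 = ((-2)·(-6.7016) - (0)·(0), (0)·(0) - (-0.7016)·(-6.7016), (-0.7016)·(0) - (-2)·(0)) ≈ (13.4031, -4.7016, 0).
  Let u = (13.4031, -4.7016, 0).
  ||u|| = √((13.4031)² + (-4.7016)² + (0)²) = √(201.7484) ≈ 14.2038,  v_1 = u/||u|| ≈ (0.9436, -0.331, 0) (||v_1|| = 1).

λ_1 = 9.7016,  λ_2 = 3.2984,  λ_3 = 3;  v_1 ≈ (0.9436, -0.331, 0)


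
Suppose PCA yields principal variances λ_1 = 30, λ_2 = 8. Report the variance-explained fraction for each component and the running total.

Step 1 — total variance = trace(Sigma) = Σ λ_i = 30 + 8 = 38.

Step 2 — fraction explained by component i = λ_i / Σ λ:
  PC1: 30/38 = 0.7895
  PC2: 8/38 = 0.2105

Step 3 — cumulative fraction after k components = (λ_1 + ... + λ_k) / Σ λ:
  k = 1: 30/38 = 0.7895
  k = 2: (30 + 8)/38 = 38/38 = 1

Summary (fraction, with percent):

explained: PC1 0.7895 (78.95%), PC2 0.2105 (21.05%);  cumulative: 0.7895, 1


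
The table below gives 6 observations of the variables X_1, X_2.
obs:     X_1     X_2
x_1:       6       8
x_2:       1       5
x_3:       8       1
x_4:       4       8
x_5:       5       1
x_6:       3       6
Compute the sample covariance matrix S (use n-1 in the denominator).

Step 1 — column means:
  mean(X_1) = (6 + 1 + 8 + 4 + 5 + 3) / 6 = 27/6 = 4.5
  mean(X_2) = (8 + 5 + 1 + 8 + 1 + 6) / 6 = 29/6 = 4.8333

Step 2 — sample covariance S[i,j] = (1/(n-1)) · Σ_k (x_{k,i} - mean_i) · (x_{k,j} - mean_j), with n-1 = 5.
  S[X_1,X_1] = ((1.5)·(1.5) + (-3.5)·(-3.5) + (3.5)·(3.5) + (-0.5)·(-0.5) + (0.5)·(0.5) + (-1.5)·(-1.5)) / 5 = 29.5/5 = 5.9
  S[X_1,X_2] = ((1.5)·(3.1667) + (-3.5)·(0.1667) + (3.5)·(-3.8333) + (-0.5)·(3.1667) + (0.5)·(-3.8333) + (-1.5)·(1.1667)) / 5 = -14.5/5 = -2.9
  S[X_2,X_2] = ((3.1667)·(3.1667) + (0.1667)·(0.1667) + (-3.8333)·(-3.8333) + (3.1667)·(3.1667) + (-3.8333)·(-3.8333) + (1.1667)·(1.1667)) / 5 = 50.8333/5 = 10.1667

S is symmetric (S[j,i] = S[i,j]). Assembling:

S = [[5.9, -2.9],
 [-2.9, 10.1667]]


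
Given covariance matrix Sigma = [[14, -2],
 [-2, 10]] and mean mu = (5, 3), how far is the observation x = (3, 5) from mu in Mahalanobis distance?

Step 1 — centre the observation: (x - mu) = (-2, 2).

Step 2 — invert Sigma. det(Sigma) = 14·10 - (-2)² = 136.
  Sigma^{-1} = (1/det) · [[d, -b], [-b, a]] = [[0.0735, 0.0147],
 [0.0147, 0.1029]].

Step 3 — form the quadratic (x - mu)^T · Sigma^{-1} · (x - mu):
  Sigma^{-1} · (x - mu) = (-0.1176, 0.1765).
  (x - mu)^T · [Sigma^{-1} · (x - mu)] = (-2)·(-0.1176) + (2)·(0.1765) = 0.5882.

Step 4 — take square root: d = √(0.5882) ≈ 0.767.

d(x, mu) = √(0.5882) ≈ 0.767


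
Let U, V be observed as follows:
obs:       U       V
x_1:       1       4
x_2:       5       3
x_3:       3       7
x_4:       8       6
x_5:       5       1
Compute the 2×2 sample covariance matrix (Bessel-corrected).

Step 1 — column means:
  mean(U) = (1 + 5 + 3 + 8 + 5) / 5 = 22/5 = 4.4
  mean(V) = (4 + 3 + 7 + 6 + 1) / 5 = 21/5 = 4.2

Step 2 — sample covariance S[i,j] = (1/(n-1)) · Σ_k (x_{k,i} - mean_i) · (x_{k,j} - mean_j), with n-1 = 4.
  S[U,U] = ((-3.4)·(-3.4) + (0.6)·(0.6) + (-1.4)·(-1.4) + (3.6)·(3.6) + (0.6)·(0.6)) / 4 = 27.2/4 = 6.8
  S[U,V] = ((-3.4)·(-0.2) + (0.6)·(-1.2) + (-1.4)·(2.8) + (3.6)·(1.8) + (0.6)·(-3.2)) / 4 = 0.6/4 = 0.15
  S[V,V] = ((-0.2)·(-0.2) + (-1.2)·(-1.2) + (2.8)·(2.8) + (1.8)·(1.8) + (-3.2)·(-3.2)) / 4 = 22.8/4 = 5.7

S is symmetric (S[j,i] = S[i,j]). Assembling:

S = [[6.8, 0.15],
 [0.15, 5.7]]


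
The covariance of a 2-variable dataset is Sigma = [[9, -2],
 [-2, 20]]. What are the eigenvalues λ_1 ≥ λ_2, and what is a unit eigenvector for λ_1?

Step 1 — characteristic polynomial of 2×2 Sigma:
  det(Sigma - λI) = λ² - trace · λ + det = 0.
  trace = 9 + 20 = 29, det = 9·20 - (-2)² = 176.
Step 2 — discriminant:
  Δ = trace² - 4·det = 841 - 704 = 137.
Step 3 — eigenvalues:
  λ = (trace ± √Δ)/2 = (29 ± 11.7047)/2,
  λ_1 = 20.3523,  λ_2 = 8.6477.

Step 4 — unit eigenvector for λ_1: solve (Sigma - λ_1 I)v = 0. First row:
  (9 - 20.3523)·v_x + (-2)·v_y = 0, i.e. (-11.3523)·v_x + (-2)·v_y = 0,
  so v ∝ (b, λ_1 - a) = (-2, 11.3523); multiply by -1 so the first entry is positive: u = (2, -11.3523).
  ||u|| = √((2)² + (-11.3523)²) = √(132.8758) ≈ 11.5272,
  v_1 = u/||u|| ≈ (0.1735, -0.9848) (||v_1|| = 1).

λ_1 = 20.3523,  λ_2 = 8.6477;  v_1 ≈ (0.1735, -0.9848)


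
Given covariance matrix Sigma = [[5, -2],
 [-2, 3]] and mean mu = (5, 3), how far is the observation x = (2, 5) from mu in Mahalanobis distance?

Step 1 — centre the observation: (x - mu) = (-3, 2).

Step 2 — invert Sigma. det(Sigma) = 5·3 - (-2)² = 11.
  Sigma^{-1} = (1/det) · [[d, -b], [-b, a]] = [[0.2727, 0.1818],
 [0.1818, 0.4545]].

Step 3 — form the quadratic (x - mu)^T · Sigma^{-1} · (x - mu):
  Sigma^{-1} · (x - mu) = (-0.4545, 0.3636).
  (x - mu)^T · [Sigma^{-1} · (x - mu)] = (-3)·(-0.4545) + (2)·(0.3636) = 2.0909.

Step 4 — take square root: d = √(2.0909) ≈ 1.446.

d(x, mu) = √(2.0909) ≈ 1.446


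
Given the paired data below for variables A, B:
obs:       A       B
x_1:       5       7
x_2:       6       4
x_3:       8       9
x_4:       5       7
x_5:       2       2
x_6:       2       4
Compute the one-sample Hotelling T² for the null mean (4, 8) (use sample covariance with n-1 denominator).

Step 1 — sample mean vector:
  mean(A) = (5 + 6 + 8 + 5 + 2 + 2) / 6 = 28/6 = 4.6667
  mean(B) = (7 + 4 + 9 + 7 + 2 + 4) / 6 = 33/6 = 5.5
  x̄ = (4.6667, 5.5),  deviation x̄ - mu_0 = (4.6667, 5.5) - (4, 8) = (0.6667, -2.5).

Step 2 — sample covariance matrix, S[i,j] = (1/(n-1)) · Σ_k (x_{k,i} - mean_i) · (x_{k,j} - mean_j), divisor n-1 = 5:
  S[A,A] = ((0.3333)·(0.3333) + (1.3333)·(1.3333) + (3.3333)·(3.3333) + (0.3333)·(0.3333) + (-2.6667)·(-2.6667) + (-2.6667)·(-2.6667)) / 5 = 27.3333/5 = 5.4667
  S[A,B] = ((0.3333)·(1.5) + (1.3333)·(-1.5) + (3.3333)·(3.5) + (0.3333)·(1.5) + (-2.6667)·(-3.5) + (-2.6667)·(-1.5)) / 5 = 24/5 = 4.8
  S[B,B] = ((1.5)·(1.5) + (-1.5)·(-1.5) + (3.5)·(3.5) + (1.5)·(1.5) + (-3.5)·(-3.5) + (-1.5)·(-1.5)) / 5 = 33.5/5 = 6.7
  S = [[5.4667, 4.8],
 [4.8, 6.7]].

Step 3 — invert S. det(S) = 5.4667·6.7 - (4.8)² = 13.5867.
  S^{-1} = (1/det) · [[d, -b], [-b, a]] = [[0.4931, -0.3533],
 [-0.3533, 0.4024]].

Step 4 — quadratic form (x̄ - mu_0)^T · S^{-1} · (x̄ - mu_0):
  S^{-1} · (x̄ - mu_0) = (1.212, -1.2414),
  (x̄ - mu_0)^T · [...] = (0.6667)·(1.212) + (-2.5)·(-1.2414) = 3.9115.

Step 5 — scale by n: T² = 6 · 3.9115 = 23.4691.

T² ≈ 23.4691


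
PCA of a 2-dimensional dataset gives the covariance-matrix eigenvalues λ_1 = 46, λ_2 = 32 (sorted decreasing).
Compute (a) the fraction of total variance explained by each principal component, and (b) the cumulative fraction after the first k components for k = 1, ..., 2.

Step 1 — total variance = trace(Sigma) = Σ λ_i = 46 + 32 = 78.

Step 2 — fraction explained by component i = λ_i / Σ λ:
  PC1: 46/78 = 0.5897
  PC2: 32/78 = 0.4103

Step 3 — cumulative fraction after k components = (λ_1 + ... + λ_k) / Σ λ:
  k = 1: 46/78 = 0.5897
  k = 2: (46 + 32)/78 = 78/78 = 1

Summary (fraction, with percent):

explained: PC1 0.5897 (58.97%), PC2 0.4103 (41.03%);  cumulative: 0.5897, 1


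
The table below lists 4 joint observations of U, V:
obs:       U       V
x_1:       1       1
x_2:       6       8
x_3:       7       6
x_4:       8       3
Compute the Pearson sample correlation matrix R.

Step 1 — column means:
  mean(U) = (1 + 6 + 7 + 8) / 4 = 22/4 = 5.5
  mean(V) = (1 + 8 + 6 + 3) / 4 = 18/4 = 4.5

Step 2 — sample variances and covariances s[i,j] = (1/(n-1)) · Σ_k (x_{k,i} - mean_i) · (x_{k,j} - mean_j), with n-1 = 3:
  s[U,U] = ((-4.5)·(-4.5) + (0.5)·(0.5) + (1.5)·(1.5) + (2.5)·(2.5)) / 3 = 29/3 = 9.6667
  s[U,V] = ((-4.5)·(-3.5) + (0.5)·(3.5) + (1.5)·(1.5) + (2.5)·(-1.5)) / 3 = 16/3 = 5.3333
  s[V,V] = ((-3.5)·(-3.5) + (3.5)·(3.5) + (1.5)·(1.5) + (-1.5)·(-1.5)) / 3 = 29/3 = 9.6667
  Sample standard deviations s_i = √(s[i,i]):
  s(U) = √(9.6667) = 3.1091
  s(V) = √(9.6667) = 3.1091

Step 3 — r_{ij} = s_{ij} / (s_i · s_j):
  r[U,U] = 1 (diagonal).
  r[U,V] = 5.3333 / (3.1091 · 3.1091) = 5.3333 / 9.6667 = 0.5517
  r[V,V] = 1 (diagonal).

R is symmetric with unit diagonal. Assembling:

R = [[1, 0.5517],
 [0.5517, 1]]


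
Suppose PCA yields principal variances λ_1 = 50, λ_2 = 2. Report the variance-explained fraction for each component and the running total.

Step 1 — total variance = trace(Sigma) = Σ λ_i = 50 + 2 = 52.

Step 2 — fraction explained by component i = λ_i / Σ λ:
  PC1: 50/52 = 0.9615
  PC2: 2/52 = 0.0385

Step 3 — cumulative fraction after k components = (λ_1 + ... + λ_k) / Σ λ:
  k = 1: 50/52 = 0.9615
  k = 2: (50 + 2)/52 = 52/52 = 1

Summary (fraction, with percent):

explained: PC1 0.9615 (96.15%), PC2 0.0385 (3.85%);  cumulative: 0.9615, 1


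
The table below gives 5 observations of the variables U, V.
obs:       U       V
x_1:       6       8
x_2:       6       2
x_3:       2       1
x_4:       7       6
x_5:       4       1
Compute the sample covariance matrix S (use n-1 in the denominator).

Step 1 — column means:
  mean(U) = (6 + 6 + 2 + 7 + 4) / 5 = 25/5 = 5
  mean(V) = (8 + 2 + 1 + 6 + 1) / 5 = 18/5 = 3.6

Step 2 — sample covariance S[i,j] = (1/(n-1)) · Σ_k (x_{k,i} - mean_i) · (x_{k,j} - mean_j), with n-1 = 4.
  S[U,U] = ((1)·(1) + (1)·(1) + (-3)·(-3) + (2)·(2) + (-1)·(-1)) / 4 = 16/4 = 4
  S[U,V] = ((1)·(4.4) + (1)·(-1.6) + (-3)·(-2.6) + (2)·(2.4) + (-1)·(-2.6)) / 4 = 18/4 = 4.5
  S[V,V] = ((4.4)·(4.4) + (-1.6)·(-1.6) + (-2.6)·(-2.6) + (2.4)·(2.4) + (-2.6)·(-2.6)) / 4 = 41.2/4 = 10.3

S is symmetric (S[j,i] = S[i,j]). Assembling:

S = [[4, 4.5],
 [4.5, 10.3]]


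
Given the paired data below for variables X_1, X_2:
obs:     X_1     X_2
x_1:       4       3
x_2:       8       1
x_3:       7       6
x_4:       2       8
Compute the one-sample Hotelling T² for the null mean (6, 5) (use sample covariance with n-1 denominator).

Step 1 — sample mean vector:
  mean(X_1) = (4 + 8 + 7 + 2) / 4 = 21/4 = 5.25
  mean(X_2) = (3 + 1 + 6 + 8) / 4 = 18/4 = 4.5
  x̄ = (5.25, 4.5),  deviation x̄ - mu_0 = (5.25, 4.5) - (6, 5) = (-0.75, -0.5).

Step 2 — sample covariance matrix, S[i,j] = (1/(n-1)) · Σ_k (x_{k,i} - mean_i) · (x_{k,j} - mean_j), divisor n-1 = 3:
  S[X_1,X_1] = ((-1.25)·(-1.25) + (2.75)·(2.75) + (1.75)·(1.75) + (-3.25)·(-3.25)) / 3 = 22.75/3 = 7.5833
  S[X_1,X_2] = ((-1.25)·(-1.5) + (2.75)·(-3.5) + (1.75)·(1.5) + (-3.25)·(3.5)) / 3 = -16.5/3 = -5.5
  S[X_2,X_2] = ((-1.5)·(-1.5) + (-3.5)·(-3.5) + (1.5)·(1.5) + (3.5)·(3.5)) / 3 = 29/3 = 9.6667
  S = [[7.5833, -5.5],
 [-5.5, 9.6667]].

Step 3 — invert S. det(S) = 7.5833·9.6667 - (-5.5)² = 43.0556.
  S^{-1} = (1/det) · [[d, -b], [-b, a]] = [[0.2245, 0.1277],
 [0.1277, 0.1761]].

Step 4 — quadratic form (x̄ - mu_0)^T · S^{-1} · (x̄ - mu_0):
  S^{-1} · (x̄ - mu_0) = (-0.2323, -0.1839),
  (x̄ - mu_0)^T · [...] = (-0.75)·(-0.2323) + (-0.5)·(-0.1839) = 0.2661.

Step 5 — scale by n: T² = 4 · 0.2661 = 1.0645.

T² ≈ 1.0645


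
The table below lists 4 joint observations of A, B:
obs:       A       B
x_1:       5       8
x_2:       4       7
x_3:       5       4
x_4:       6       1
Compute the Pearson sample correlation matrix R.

Step 1 — column means:
  mean(A) = (5 + 4 + 5 + 6) / 4 = 20/4 = 5
  mean(B) = (8 + 7 + 4 + 1) / 4 = 20/4 = 5

Step 2 — sample variances and covariances s[i,j] = (1/(n-1)) · Σ_k (x_{k,i} - mean_i) · (x_{k,j} - mean_j), with n-1 = 3:
  s[A,A] = ((0)·(0) + (-1)·(-1) + (0)·(0) + (1)·(1)) / 3 = 2/3 = 0.6667
  s[A,B] = ((0)·(3) + (-1)·(2) + (0)·(-1) + (1)·(-4)) / 3 = -6/3 = -2
  s[B,B] = ((3)·(3) + (2)·(2) + (-1)·(-1) + (-4)·(-4)) / 3 = 30/3 = 10
  Sample standard deviations s_i = √(s[i,i]):
  s(A) = √(0.6667) = 0.8165
  s(B) = √(10) = 3.1623

Step 3 — r_{ij} = s_{ij} / (s_i · s_j):
  r[A,A] = 1 (diagonal).
  r[A,B] = -2 / (0.8165 · 3.1623) = -2 / 2.582 = -0.7746
  r[B,B] = 1 (diagonal).

R is symmetric with unit diagonal. Assembling:

R = [[1, -0.7746],
 [-0.7746, 1]]


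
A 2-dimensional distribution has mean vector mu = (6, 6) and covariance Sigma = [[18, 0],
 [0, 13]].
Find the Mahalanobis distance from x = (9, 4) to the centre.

Step 1 — centre the observation: (x - mu) = (3, -2).

Step 2 — invert Sigma. det(Sigma) = 18·13 - (0)² = 234.
  Sigma^{-1} = (1/det) · [[d, -b], [-b, a]] = [[0.0556, 0],
 [0, 0.0769]].

Step 3 — form the quadratic (x - mu)^T · Sigma^{-1} · (x - mu):
  Sigma^{-1} · (x - mu) = (0.1667, -0.1538).
  (x - mu)^T · [Sigma^{-1} · (x - mu)] = (3)·(0.1667) + (-2)·(-0.1538) = 0.8077.

Step 4 — take square root: d = √(0.8077) ≈ 0.8987.

d(x, mu) = √(0.8077) ≈ 0.8987


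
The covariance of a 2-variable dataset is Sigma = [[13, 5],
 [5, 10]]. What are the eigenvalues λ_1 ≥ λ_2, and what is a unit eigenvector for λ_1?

Step 1 — characteristic polynomial of 2×2 Sigma:
  det(Sigma - λI) = λ² - trace · λ + det = 0.
  trace = 13 + 10 = 23, det = 13·10 - (5)² = 105.
Step 2 — discriminant:
  Δ = trace² - 4·det = 529 - 420 = 109.
Step 3 — eigenvalues:
  λ = (trace ± √Δ)/2 = (23 ± 10.4403)/2,
  λ_1 = 16.7202,  λ_2 = 6.2798.

Step 4 — unit eigenvector for λ_1: solve (Sigma - λ_1 I)v = 0. First row:
  (13 - 16.7202)·v_x + (5)·v_y = 0, i.e. (-3.7202)·v_x + (5)·v_y = 0,
  so v ∝ (b, λ_1 - a) = (5, 3.7202) = u.
  ||u|| = √((5)² + (3.7202)²) = √(38.8395) ≈ 6.2321,
  v_1 = u/||u|| ≈ (0.8023, 0.5969) (||v_1|| = 1).

λ_1 = 16.7202,  λ_2 = 6.2798;  v_1 ≈ (0.8023, 0.5969)


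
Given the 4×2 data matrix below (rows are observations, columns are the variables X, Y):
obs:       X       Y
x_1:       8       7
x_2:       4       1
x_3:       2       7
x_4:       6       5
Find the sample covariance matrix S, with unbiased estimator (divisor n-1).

Step 1 — column means:
  mean(X) = (8 + 4 + 2 + 6) / 4 = 20/4 = 5
  mean(Y) = (7 + 1 + 7 + 5) / 4 = 20/4 = 5

Step 2 — sample covariance S[i,j] = (1/(n-1)) · Σ_k (x_{k,i} - mean_i) · (x_{k,j} - mean_j), with n-1 = 3.
  S[X,X] = ((3)·(3) + (-1)·(-1) + (-3)·(-3) + (1)·(1)) / 3 = 20/3 = 6.6667
  S[X,Y] = ((3)·(2) + (-1)·(-4) + (-3)·(2) + (1)·(0)) / 3 = 4/3 = 1.3333
  S[Y,Y] = ((2)·(2) + (-4)·(-4) + (2)·(2) + (0)·(0)) / 3 = 24/3 = 8

S is symmetric (S[j,i] = S[i,j]). Assembling:

S = [[6.6667, 1.3333],
 [1.3333, 8]]


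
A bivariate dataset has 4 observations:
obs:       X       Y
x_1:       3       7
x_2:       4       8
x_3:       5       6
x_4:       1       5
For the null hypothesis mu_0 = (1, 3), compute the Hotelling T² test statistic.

Step 1 — sample mean vector:
  mean(X) = (3 + 4 + 5 + 1) / 4 = 13/4 = 3.25
  mean(Y) = (7 + 8 + 6 + 5) / 4 = 26/4 = 6.5
  x̄ = (3.25, 6.5),  deviation x̄ - mu_0 = (3.25, 6.5) - (1, 3) = (2.25, 3.5).

Step 2 — sample covariance matrix, S[i,j] = (1/(n-1)) · Σ_k (x_{k,i} - mean_i) · (x_{k,j} - mean_j), divisor n-1 = 3:
  S[X,X] = ((-0.25)·(-0.25) + (0.75)·(0.75) + (1.75)·(1.75) + (-2.25)·(-2.25)) / 3 = 8.75/3 = 2.9167
  S[X,Y] = ((-0.25)·(0.5) + (0.75)·(1.5) + (1.75)·(-0.5) + (-2.25)·(-1.5)) / 3 = 3.5/3 = 1.1667
  S[Y,Y] = ((0.5)·(0.5) + (1.5)·(1.5) + (-0.5)·(-0.5) + (-1.5)·(-1.5)) / 3 = 5/3 = 1.6667
  S = [[2.9167, 1.1667],
 [1.1667, 1.6667]].

Step 3 — invert S. det(S) = 2.9167·1.6667 - (1.1667)² = 3.5.
  S^{-1} = (1/det) · [[d, -b], [-b, a]] = [[0.4762, -0.3333],
 [-0.3333, 0.8333]].

Step 4 — quadratic form (x̄ - mu_0)^T · S^{-1} · (x̄ - mu_0):
  S^{-1} · (x̄ - mu_0) = (-0.0952, 2.1667),
  (x̄ - mu_0)^T · [...] = (2.25)·(-0.0952) + (3.5)·(2.1667) = 7.369.

Step 5 — scale by n: T² = 4 · 7.369 = 29.4762.

T² ≈ 29.4762


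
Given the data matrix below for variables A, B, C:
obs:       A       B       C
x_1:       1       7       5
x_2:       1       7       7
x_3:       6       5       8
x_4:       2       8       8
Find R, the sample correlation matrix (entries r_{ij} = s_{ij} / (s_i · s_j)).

Step 1 — column means:
  mean(A) = (1 + 1 + 6 + 2) / 4 = 10/4 = 2.5
  mean(B) = (7 + 7 + 5 + 8) / 4 = 27/4 = 6.75
  mean(C) = (5 + 7 + 8 + 8) / 4 = 28/4 = 7

Step 2 — sample variances and covariances s[i,j] = (1/(n-1)) · Σ_k (x_{k,i} - mean_i) · (x_{k,j} - mean_j), with n-1 = 3:
  s[A,A] = ((-1.5)·(-1.5) + (-1.5)·(-1.5) + (3.5)·(3.5) + (-0.5)·(-0.5)) / 3 = 17/3 = 5.6667
  s[A,B] = ((-1.5)·(0.25) + (-1.5)·(0.25) + (3.5)·(-1.75) + (-0.5)·(1.25)) / 3 = -7.5/3 = -2.5
  s[A,C] = ((-1.5)·(-2) + (-1.5)·(0) + (3.5)·(1) + (-0.5)·(1)) / 3 = 6/3 = 2
  s[B,B] = ((0.25)·(0.25) + (0.25)·(0.25) + (-1.75)·(-1.75) + (1.25)·(1.25)) / 3 = 4.75/3 = 1.5833
  s[B,C] = ((0.25)·(-2) + (0.25)·(0) + (-1.75)·(1) + (1.25)·(1)) / 3 = -1/3 = -0.3333
  s[C,C] = ((-2)·(-2) + (0)·(0) + (1)·(1) + (1)·(1)) / 3 = 6/3 = 2
  Sample standard deviations s_i = √(s[i,i]):
  s(A) = √(5.6667) = 2.3805
  s(B) = √(1.5833) = 1.2583
  s(C) = √(2) = 1.4142

Step 3 — r_{ij} = s_{ij} / (s_i · s_j):
  r[A,A] = 1 (diagonal).
  r[A,B] = -2.5 / (2.3805 · 1.2583) = -2.5 / 2.9954 = -0.8346
  r[A,C] = 2 / (2.3805 · 1.4142) = 2 / 3.3665 = 0.5941
  r[B,B] = 1 (diagonal).
  r[B,C] = -0.3333 / (1.2583 · 1.4142) = -0.3333 / 1.7795 = -0.1873
  r[C,C] = 1 (diagonal).

R is symmetric with unit diagonal. Assembling:

R = [[1, -0.8346, 0.5941],
 [-0.8346, 1, -0.1873],
 [0.5941, -0.1873, 1]]


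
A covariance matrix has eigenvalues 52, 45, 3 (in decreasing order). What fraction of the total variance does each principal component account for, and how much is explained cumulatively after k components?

Step 1 — total variance = trace(Sigma) = Σ λ_i = 52 + 45 + 3 = 100.

Step 2 — fraction explained by component i = λ_i / Σ λ:
  PC1: 52/100 = 0.52
  PC2: 45/100 = 0.45
  PC3: 3/100 = 0.03

Step 3 — cumulative fraction after k components = (λ_1 + ... + λ_k) / Σ λ:
  k = 1: 52/100 = 0.52
  k = 2: (52 + 45)/100 = 97/100 = 0.97
  k = 3: (52 + 45 + 3)/100 = 100/100 = 1

Summary (fraction, with percent):

explained: PC1 0.52 (52%), PC2 0.45 (45%), PC3 0.03 (3%);  cumulative: 0.52, 0.97, 1


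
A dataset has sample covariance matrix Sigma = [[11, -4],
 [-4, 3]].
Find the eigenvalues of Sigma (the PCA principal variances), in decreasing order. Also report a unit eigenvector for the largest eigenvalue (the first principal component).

Step 1 — characteristic polynomial of 2×2 Sigma:
  det(Sigma - λI) = λ² - trace · λ + det = 0.
  trace = 11 + 3 = 14, det = 11·3 - (-4)² = 17.
Step 2 — discriminant:
  Δ = trace² - 4·det = 196 - 68 = 128.
Step 3 — eigenvalues:
  λ = (trace ± √Δ)/2 = (14 ± 11.3137)/2,
  λ_1 = 12.6569,  λ_2 = 1.3431.

Step 4 — unit eigenvector for λ_1: solve (Sigma - λ_1 I)v = 0. First row:
  (11 - 12.6569)·v_x + (-4)·v_y = 0, i.e. (-1.6569)·v_x + (-4)·v_y = 0,
  so v ∝ (b, λ_1 - a) = (-4, 1.6569); multiply by -1 so the first entry is positive: u = (4, -1.6569).
  ||u|| = √((4)² + (-1.6569)²) = √(18.7452) ≈ 4.3296,
  v_1 = u/||u|| ≈ (0.9239, -0.3827) (||v_1|| = 1).

λ_1 = 12.6569,  λ_2 = 1.3431;  v_1 ≈ (0.9239, -0.3827)


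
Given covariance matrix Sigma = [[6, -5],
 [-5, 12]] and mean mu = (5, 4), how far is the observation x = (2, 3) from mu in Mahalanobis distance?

Step 1 — centre the observation: (x - mu) = (-3, -1).

Step 2 — invert Sigma. det(Sigma) = 6·12 - (-5)² = 47.
  Sigma^{-1} = (1/det) · [[d, -b], [-b, a]] = [[0.2553, 0.1064],
 [0.1064, 0.1277]].

Step 3 — form the quadratic (x - mu)^T · Sigma^{-1} · (x - mu):
  Sigma^{-1} · (x - mu) = (-0.8723, -0.4468).
  (x - mu)^T · [Sigma^{-1} · (x - mu)] = (-3)·(-0.8723) + (-1)·(-0.4468) = 3.0638.

Step 4 — take square root: d = √(3.0638) ≈ 1.7504.

d(x, mu) = √(3.0638) ≈ 1.7504


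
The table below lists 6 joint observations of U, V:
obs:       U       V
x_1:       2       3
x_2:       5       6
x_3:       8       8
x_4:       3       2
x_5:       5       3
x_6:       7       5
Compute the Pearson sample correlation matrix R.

Step 1 — column means:
  mean(U) = (2 + 5 + 8 + 3 + 5 + 7) / 6 = 30/6 = 5
  mean(V) = (3 + 6 + 8 + 2 + 3 + 5) / 6 = 27/6 = 4.5

Step 2 — sample variances and covariances s[i,j] = (1/(n-1)) · Σ_k (x_{k,i} - mean_i) · (x_{k,j} - mean_j), with n-1 = 5:
  s[U,U] = ((-3)·(-3) + (0)·(0) + (3)·(3) + (-2)·(-2) + (0)·(0) + (2)·(2)) / 5 = 26/5 = 5.2
  s[U,V] = ((-3)·(-1.5) + (0)·(1.5) + (3)·(3.5) + (-2)·(-2.5) + (0)·(-1.5) + (2)·(0.5)) / 5 = 21/5 = 4.2
  s[V,V] = ((-1.5)·(-1.5) + (1.5)·(1.5) + (3.5)·(3.5) + (-2.5)·(-2.5) + (-1.5)·(-1.5) + (0.5)·(0.5)) / 5 = 25.5/5 = 5.1
  Sample standard deviations s_i = √(s[i,i]):
  s(U) = √(5.2) = 2.2804
  s(V) = √(5.1) = 2.2583

Step 3 — r_{ij} = s_{ij} / (s_i · s_j):
  r[U,U] = 1 (diagonal).
  r[U,V] = 4.2 / (2.2804 · 2.2583) = 4.2 / 5.1498 = 0.8156
  r[V,V] = 1 (diagonal).

R is symmetric with unit diagonal. Assembling:

R = [[1, 0.8156],
 [0.8156, 1]]


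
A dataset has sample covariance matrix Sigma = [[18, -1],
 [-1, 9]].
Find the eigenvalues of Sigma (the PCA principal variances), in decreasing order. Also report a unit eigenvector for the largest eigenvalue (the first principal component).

Step 1 — characteristic polynomial of 2×2 Sigma:
  det(Sigma - λI) = λ² - trace · λ + det = 0.
  trace = 18 + 9 = 27, det = 18·9 - (-1)² = 161.
Step 2 — discriminant:
  Δ = trace² - 4·det = 729 - 644 = 85.
Step 3 — eigenvalues:
  λ = (trace ± √Δ)/2 = (27 ± 9.2195)/2,
  λ_1 = 18.1098,  λ_2 = 8.8902.

Step 4 — unit eigenvector for λ_1: solve (Sigma - λ_1 I)v = 0. First row:
  (18 - 18.1098)·v_x + (-1)·v_y = 0, i.e. (-0.1098)·v_x + (-1)·v_y = 0,
  so v ∝ (b, λ_1 - a) = (-1, 0.1098); multiply by -1 so the first entry is positive: u = (1, -0.1098).
  ||u|| = √((1)² + (-0.1098)²) = √(1.012) ≈ 1.006,
  v_1 = u/||u|| ≈ (0.994, -0.1091) (||v_1|| = 1).

λ_1 = 18.1098,  λ_2 = 8.8902;  v_1 ≈ (0.994, -0.1091)


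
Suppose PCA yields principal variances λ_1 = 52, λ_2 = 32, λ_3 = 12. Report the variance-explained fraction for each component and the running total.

Step 1 — total variance = trace(Sigma) = Σ λ_i = 52 + 32 + 12 = 96.

Step 2 — fraction explained by component i = λ_i / Σ λ:
  PC1: 52/96 = 0.5417
  PC2: 32/96 = 0.3333
  PC3: 12/96 = 0.125

Step 3 — cumulative fraction after k components = (λ_1 + ... + λ_k) / Σ λ:
  k = 1: 52/96 = 0.5417
  k = 2: (52 + 32)/96 = 84/96 = 0.875
  k = 3: (52 + 32 + 12)/96 = 96/96 = 1

Summary (fraction, with percent):

explained: PC1 0.5417 (54.17%), PC2 0.3333 (33.33%), PC3 0.125 (12.5%);  cumulative: 0.5417, 0.875, 1


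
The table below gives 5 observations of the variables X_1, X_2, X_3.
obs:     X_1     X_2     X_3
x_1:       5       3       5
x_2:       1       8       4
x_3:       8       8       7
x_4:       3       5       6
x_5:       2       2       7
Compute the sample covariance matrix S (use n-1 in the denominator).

Step 1 — column means:
  mean(X_1) = (5 + 1 + 8 + 3 + 2) / 5 = 19/5 = 3.8
  mean(X_2) = (3 + 8 + 8 + 5 + 2) / 5 = 26/5 = 5.2
  mean(X_3) = (5 + 4 + 7 + 6 + 7) / 5 = 29/5 = 5.8

Step 2 — sample covariance S[i,j] = (1/(n-1)) · Σ_k (x_{k,i} - mean_i) · (x_{k,j} - mean_j), with n-1 = 4.
  S[X_1,X_1] = ((1.2)·(1.2) + (-2.8)·(-2.8) + (4.2)·(4.2) + (-0.8)·(-0.8) + (-1.8)·(-1.8)) / 4 = 30.8/4 = 7.7
  S[X_1,X_2] = ((1.2)·(-2.2) + (-2.8)·(2.8) + (4.2)·(2.8) + (-0.8)·(-0.2) + (-1.8)·(-3.2)) / 4 = 7.2/4 = 1.8
  S[X_1,X_3] = ((1.2)·(-0.8) + (-2.8)·(-1.8) + (4.2)·(1.2) + (-0.8)·(0.2) + (-1.8)·(1.2)) / 4 = 6.8/4 = 1.7
  S[X_2,X_2] = ((-2.2)·(-2.2) + (2.8)·(2.8) + (2.8)·(2.8) + (-0.2)·(-0.2) + (-3.2)·(-3.2)) / 4 = 30.8/4 = 7.7
  S[X_2,X_3] = ((-2.2)·(-0.8) + (2.8)·(-1.8) + (2.8)·(1.2) + (-0.2)·(0.2) + (-3.2)·(1.2)) / 4 = -3.8/4 = -0.95
  S[X_3,X_3] = ((-0.8)·(-0.8) + (-1.8)·(-1.8) + (1.2)·(1.2) + (0.2)·(0.2) + (1.2)·(1.2)) / 4 = 6.8/4 = 1.7

S is symmetric (S[j,i] = S[i,j]). Assembling:

S = [[7.7, 1.8, 1.7],
 [1.8, 7.7, -0.95],
 [1.7, -0.95, 1.7]]


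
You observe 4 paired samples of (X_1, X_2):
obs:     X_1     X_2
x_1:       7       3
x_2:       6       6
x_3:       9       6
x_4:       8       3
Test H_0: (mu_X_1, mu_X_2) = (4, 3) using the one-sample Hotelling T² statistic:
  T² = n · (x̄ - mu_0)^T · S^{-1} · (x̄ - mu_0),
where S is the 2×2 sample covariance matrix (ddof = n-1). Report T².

Step 1 — sample mean vector:
  mean(X_1) = (7 + 6 + 9 + 8) / 4 = 30/4 = 7.5
  mean(X_2) = (3 + 6 + 6 + 3) / 4 = 18/4 = 4.5
  x̄ = (7.5, 4.5),  deviation x̄ - mu_0 = (7.5, 4.5) - (4, 3) = (3.5, 1.5).

Step 2 — sample covariance matrix, S[i,j] = (1/(n-1)) · Σ_k (x_{k,i} - mean_i) · (x_{k,j} - mean_j), divisor n-1 = 3:
  S[X_1,X_1] = ((-0.5)·(-0.5) + (-1.5)·(-1.5) + (1.5)·(1.5) + (0.5)·(0.5)) / 3 = 5/3 = 1.6667
  S[X_1,X_2] = ((-0.5)·(-1.5) + (-1.5)·(1.5) + (1.5)·(1.5) + (0.5)·(-1.5)) / 3 = 0/3 = 0
  S[X_2,X_2] = ((-1.5)·(-1.5) + (1.5)·(1.5) + (1.5)·(1.5) + (-1.5)·(-1.5)) / 3 = 9/3 = 3
  S = [[1.6667, 0],
 [0, 3]].

Step 3 — invert S. det(S) = 1.6667·3 - (0)² = 5.
  S^{-1} = (1/det) · [[d, -b], [-b, a]] = [[0.6, 0],
 [0, 0.3333]].

Step 4 — quadratic form (x̄ - mu_0)^T · S^{-1} · (x̄ - mu_0):
  S^{-1} · (x̄ - mu_0) = (2.1, 0.5),
  (x̄ - mu_0)^T · [...] = (3.5)·(2.1) + (1.5)·(0.5) = 8.1.

Step 5 — scale by n: T² = 4 · 8.1 = 32.4.

T² ≈ 32.4


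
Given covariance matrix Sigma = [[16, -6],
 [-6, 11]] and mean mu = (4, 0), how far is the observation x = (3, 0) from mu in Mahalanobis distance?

Step 1 — centre the observation: (x - mu) = (-1, 0).

Step 2 — invert Sigma. det(Sigma) = 16·11 - (-6)² = 140.
  Sigma^{-1} = (1/det) · [[d, -b], [-b, a]] = [[0.0786, 0.0429],
 [0.0429, 0.1143]].

Step 3 — form the quadratic (x - mu)^T · Sigma^{-1} · (x - mu):
  Sigma^{-1} · (x - mu) = (-0.0786, -0.0429).
  (x - mu)^T · [Sigma^{-1} · (x - mu)] = (-1)·(-0.0786) + (0)·(-0.0429) = 0.0786.

Step 4 — take square root: d = √(0.0786) ≈ 0.2803.

d(x, mu) = √(0.0786) ≈ 0.2803


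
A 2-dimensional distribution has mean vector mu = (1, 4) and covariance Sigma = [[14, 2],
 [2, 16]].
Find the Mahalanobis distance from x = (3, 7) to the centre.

Step 1 — centre the observation: (x - mu) = (2, 3).

Step 2 — invert Sigma. det(Sigma) = 14·16 - (2)² = 220.
  Sigma^{-1} = (1/det) · [[d, -b], [-b, a]] = [[0.0727, -0.0091],
 [-0.0091, 0.0636]].

Step 3 — form the quadratic (x - mu)^T · Sigma^{-1} · (x - mu):
  Sigma^{-1} · (x - mu) = (0.1182, 0.1727).
  (x - mu)^T · [Sigma^{-1} · (x - mu)] = (2)·(0.1182) + (3)·(0.1727) = 0.7545.

Step 4 — take square root: d = √(0.7545) ≈ 0.8686.

d(x, mu) = √(0.7545) ≈ 0.8686


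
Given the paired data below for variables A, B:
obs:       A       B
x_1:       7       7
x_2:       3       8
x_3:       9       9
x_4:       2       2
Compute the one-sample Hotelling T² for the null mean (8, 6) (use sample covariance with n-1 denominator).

Step 1 — sample mean vector:
  mean(A) = (7 + 3 + 9 + 2) / 4 = 21/4 = 5.25
  mean(B) = (7 + 8 + 9 + 2) / 4 = 26/4 = 6.5
  x̄ = (5.25, 6.5),  deviation x̄ - mu_0 = (5.25, 6.5) - (8, 6) = (-2.75, 0.5).

Step 2 — sample covariance matrix, S[i,j] = (1/(n-1)) · Σ_k (x_{k,i} - mean_i) · (x_{k,j} - mean_j), divisor n-1 = 3:
  S[A,A] = ((1.75)·(1.75) + (-2.25)·(-2.25) + (3.75)·(3.75) + (-3.25)·(-3.25)) / 3 = 32.75/3 = 10.9167
  S[A,B] = ((1.75)·(0.5) + (-2.25)·(1.5) + (3.75)·(2.5) + (-3.25)·(-4.5)) / 3 = 21.5/3 = 7.1667
  S[B,B] = ((0.5)·(0.5) + (1.5)·(1.5) + (2.5)·(2.5) + (-4.5)·(-4.5)) / 3 = 29/3 = 9.6667
  S = [[10.9167, 7.1667],
 [7.1667, 9.6667]].

Step 3 — invert S. det(S) = 10.9167·9.6667 - (7.1667)² = 54.1667.
  S^{-1} = (1/det) · [[d, -b], [-b, a]] = [[0.1785, -0.1323],
 [-0.1323, 0.2015]].

Step 4 — quadratic form (x̄ - mu_0)^T · S^{-1} · (x̄ - mu_0):
  S^{-1} · (x̄ - mu_0) = (-0.5569, 0.4646),
  (x̄ - mu_0)^T · [...] = (-2.75)·(-0.5569) + (0.5)·(0.4646) = 1.7638.

Step 5 — scale by n: T² = 4 · 1.7638 = 7.0554.

T² ≈ 7.0554


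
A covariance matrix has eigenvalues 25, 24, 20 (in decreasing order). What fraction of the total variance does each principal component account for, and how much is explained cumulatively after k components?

Step 1 — total variance = trace(Sigma) = Σ λ_i = 25 + 24 + 20 = 69.

Step 2 — fraction explained by component i = λ_i / Σ λ:
  PC1: 25/69 = 0.3623
  PC2: 24/69 = 0.3478
  PC3: 20/69 = 0.2899

Step 3 — cumulative fraction after k components = (λ_1 + ... + λ_k) / Σ λ:
  k = 1: 25/69 = 0.3623
  k = 2: (25 + 24)/69 = 49/69 = 0.7101
  k = 3: (25 + 24 + 20)/69 = 69/69 = 1

Summary (fraction, with percent):

explained: PC1 0.3623 (36.23%), PC2 0.3478 (34.78%), PC3 0.2899 (28.99%);  cumulative: 0.3623, 0.7101, 1


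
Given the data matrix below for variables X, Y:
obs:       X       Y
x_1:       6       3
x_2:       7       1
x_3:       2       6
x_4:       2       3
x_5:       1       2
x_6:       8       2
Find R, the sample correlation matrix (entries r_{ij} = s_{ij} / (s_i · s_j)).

Step 1 — column means:
  mean(X) = (6 + 7 + 2 + 2 + 1 + 8) / 6 = 26/6 = 4.3333
  mean(Y) = (3 + 1 + 6 + 3 + 2 + 2) / 6 = 17/6 = 2.8333

Step 2 — sample variances and covariances s[i,j] = (1/(n-1)) · Σ_k (x_{k,i} - mean_i) · (x_{k,j} - mean_j), with n-1 = 5:
  s[X,X] = ((1.6667)·(1.6667) + (2.6667)·(2.6667) + (-2.3333)·(-2.3333) + (-2.3333)·(-2.3333) + (-3.3333)·(-3.3333) + (3.6667)·(3.6667)) / 5 = 45.3333/5 = 9.0667
  s[X,Y] = ((1.6667)·(0.1667) + (2.6667)·(-1.8333) + (-2.3333)·(3.1667) + (-2.3333)·(0.1667) + (-3.3333)·(-0.8333) + (3.6667)·(-0.8333)) / 5 = -12.6667/5 = -2.5333
  s[Y,Y] = ((0.1667)·(0.1667) + (-1.8333)·(-1.8333) + (3.1667)·(3.1667) + (0.1667)·(0.1667) + (-0.8333)·(-0.8333) + (-0.8333)·(-0.8333)) / 5 = 14.8333/5 = 2.9667
  Sample standard deviations s_i = √(s[i,i]):
  s(X) = √(9.0667) = 3.0111
  s(Y) = √(2.9667) = 1.7224

Step 3 — r_{ij} = s_{ij} / (s_i · s_j):
  r[X,X] = 1 (diagonal).
  r[X,Y] = -2.5333 / (3.0111 · 1.7224) = -2.5333 / 5.1863 = -0.4885
  r[Y,Y] = 1 (diagonal).

R is symmetric with unit diagonal. Assembling:

R = [[1, -0.4885],
 [-0.4885, 1]]


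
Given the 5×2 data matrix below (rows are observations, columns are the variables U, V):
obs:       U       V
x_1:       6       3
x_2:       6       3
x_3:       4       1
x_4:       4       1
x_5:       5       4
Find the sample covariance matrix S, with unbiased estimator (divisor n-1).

Step 1 — column means:
  mean(U) = (6 + 6 + 4 + 4 + 5) / 5 = 25/5 = 5
  mean(V) = (3 + 3 + 1 + 1 + 4) / 5 = 12/5 = 2.4

Step 2 — sample covariance S[i,j] = (1/(n-1)) · Σ_k (x_{k,i} - mean_i) · (x_{k,j} - mean_j), with n-1 = 4.
  S[U,U] = ((1)·(1) + (1)·(1) + (-1)·(-1) + (-1)·(-1) + (0)·(0)) / 4 = 4/4 = 1
  S[U,V] = ((1)·(0.6) + (1)·(0.6) + (-1)·(-1.4) + (-1)·(-1.4) + (0)·(1.6)) / 4 = 4/4 = 1
  S[V,V] = ((0.6)·(0.6) + (0.6)·(0.6) + (-1.4)·(-1.4) + (-1.4)·(-1.4) + (1.6)·(1.6)) / 4 = 7.2/4 = 1.8

S is symmetric (S[j,i] = S[i,j]). Assembling:

S = [[1, 1],
 [1, 1.8]]


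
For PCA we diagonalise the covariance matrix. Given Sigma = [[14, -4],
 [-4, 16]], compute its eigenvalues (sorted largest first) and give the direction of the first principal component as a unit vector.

Step 1 — characteristic polynomial of 2×2 Sigma:
  det(Sigma - λI) = λ² - trace · λ + det = 0.
  trace = 14 + 16 = 30, det = 14·16 - (-4)² = 208.
Step 2 — discriminant:
  Δ = trace² - 4·det = 900 - 832 = 68.
Step 3 — eigenvalues:
  λ = (trace ± √Δ)/2 = (30 ± 8.2462)/2,
  λ_1 = 19.1231,  λ_2 = 10.8769.

Step 4 — unit eigenvector for λ_1: solve (Sigma - λ_1 I)v = 0. First row:
  (14 - 19.1231)·v_x + (-4)·v_y = 0, i.e. (-5.1231)·v_x + (-4)·v_y = 0,
  so v ∝ (b, λ_1 - a) = (-4, 5.1231); multiply by -1 so the first entry is positive: u = (4, -5.1231).
  ||u|| = √((4)² + (-5.1231)²) = √(42.2462) ≈ 6.4997,
  v_1 = u/||u|| ≈ (0.6154, -0.7882) (||v_1|| = 1).

λ_1 = 19.1231,  λ_2 = 10.8769;  v_1 ≈ (0.6154, -0.7882)


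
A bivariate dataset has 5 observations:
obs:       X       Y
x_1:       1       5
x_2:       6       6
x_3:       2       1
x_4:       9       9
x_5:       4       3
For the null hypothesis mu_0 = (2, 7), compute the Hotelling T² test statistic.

Step 1 — sample mean vector:
  mean(X) = (1 + 6 + 2 + 9 + 4) / 5 = 22/5 = 4.4
  mean(Y) = (5 + 6 + 1 + 9 + 3) / 5 = 24/5 = 4.8
  x̄ = (4.4, 4.8),  deviation x̄ - mu_0 = (4.4, 4.8) - (2, 7) = (2.4, -2.2).

Step 2 — sample covariance matrix, S[i,j] = (1/(n-1)) · Σ_k (x_{k,i} - mean_i) · (x_{k,j} - mean_j), divisor n-1 = 4:
  S[X,X] = ((-3.4)·(-3.4) + (1.6)·(1.6) + (-2.4)·(-2.4) + (4.6)·(4.6) + (-0.4)·(-0.4)) / 4 = 41.2/4 = 10.3
  S[X,Y] = ((-3.4)·(0.2) + (1.6)·(1.2) + (-2.4)·(-3.8) + (4.6)·(4.2) + (-0.4)·(-1.8)) / 4 = 30.4/4 = 7.6
  S[Y,Y] = ((0.2)·(0.2) + (1.2)·(1.2) + (-3.8)·(-3.8) + (4.2)·(4.2) + (-1.8)·(-1.8)) / 4 = 36.8/4 = 9.2
  S = [[10.3, 7.6],
 [7.6, 9.2]].

Step 3 — invert S. det(S) = 10.3·9.2 - (7.6)² = 37.
  S^{-1} = (1/det) · [[d, -b], [-b, a]] = [[0.2486, -0.2054],
 [-0.2054, 0.2784]].

Step 4 — quadratic form (x̄ - mu_0)^T · S^{-1} · (x̄ - mu_0):
  S^{-1} · (x̄ - mu_0) = (1.0486, -1.1054),
  (x̄ - mu_0)^T · [...] = (2.4)·(1.0486) + (-2.2)·(-1.1054) = 4.9486.

Step 5 — scale by n: T² = 5 · 4.9486 = 24.7432.

T² ≈ 24.7432


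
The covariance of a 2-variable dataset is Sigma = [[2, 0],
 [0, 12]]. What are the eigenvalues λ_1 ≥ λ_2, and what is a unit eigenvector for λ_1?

Step 1 — characteristic polynomial of 2×2 Sigma:
  det(Sigma - λI) = λ² - trace · λ + det = 0.
  trace = 2 + 12 = 14, det = 2·12 - (0)² = 24.
Step 2 — discriminant:
  Δ = trace² - 4·det = 196 - 96 = 100.
Step 3 — eigenvalues:
  λ = (trace ± √Δ)/2 = (14 ± 10)/2,
  λ_1 = 12,  λ_2 = 2.

Step 4 — unit eigenvector for λ_1: Sigma is diagonal, so its eigenvectors are the coordinate axes. λ_1 = 12 is the diagonal entry on the second coordinate axis, hence
  v_1 = (0, 1) (||v_1|| = 1).

λ_1 = 12,  λ_2 = 2;  v_1 ≈ (0, 1)


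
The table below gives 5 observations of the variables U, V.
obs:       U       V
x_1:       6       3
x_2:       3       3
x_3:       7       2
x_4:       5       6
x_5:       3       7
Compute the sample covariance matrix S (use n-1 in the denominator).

Step 1 — column means:
  mean(U) = (6 + 3 + 7 + 5 + 3) / 5 = 24/5 = 4.8
  mean(V) = (3 + 3 + 2 + 6 + 7) / 5 = 21/5 = 4.2

Step 2 — sample covariance S[i,j] = (1/(n-1)) · Σ_k (x_{k,i} - mean_i) · (x_{k,j} - mean_j), with n-1 = 4.
  S[U,U] = ((1.2)·(1.2) + (-1.8)·(-1.8) + (2.2)·(2.2) + (0.2)·(0.2) + (-1.8)·(-1.8)) / 4 = 12.8/4 = 3.2
  S[U,V] = ((1.2)·(-1.2) + (-1.8)·(-1.2) + (2.2)·(-2.2) + (0.2)·(1.8) + (-1.8)·(2.8)) / 4 = -8.8/4 = -2.2
  S[V,V] = ((-1.2)·(-1.2) + (-1.2)·(-1.2) + (-2.2)·(-2.2) + (1.8)·(1.8) + (2.8)·(2.8)) / 4 = 18.8/4 = 4.7

S is symmetric (S[j,i] = S[i,j]). Assembling:

S = [[3.2, -2.2],
 [-2.2, 4.7]]


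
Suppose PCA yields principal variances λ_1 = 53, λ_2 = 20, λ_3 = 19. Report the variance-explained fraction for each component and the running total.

Step 1 — total variance = trace(Sigma) = Σ λ_i = 53 + 20 + 19 = 92.

Step 2 — fraction explained by component i = λ_i / Σ λ:
  PC1: 53/92 = 0.5761
  PC2: 20/92 = 0.2174
  PC3: 19/92 = 0.2065

Step 3 — cumulative fraction after k components = (λ_1 + ... + λ_k) / Σ λ:
  k = 1: 53/92 = 0.5761
  k = 2: (53 + 20)/92 = 73/92 = 0.7935
  k = 3: (53 + 20 + 19)/92 = 92/92 = 1

Summary (fraction, with percent):

explained: PC1 0.5761 (57.61%), PC2 0.2174 (21.74%), PC3 0.2065 (20.65%);  cumulative: 0.5761, 0.7935, 1


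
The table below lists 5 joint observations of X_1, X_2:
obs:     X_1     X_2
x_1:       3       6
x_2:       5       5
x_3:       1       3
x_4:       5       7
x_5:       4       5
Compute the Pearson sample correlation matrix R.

Step 1 — column means:
  mean(X_1) = (3 + 5 + 1 + 5 + 4) / 5 = 18/5 = 3.6
  mean(X_2) = (6 + 5 + 3 + 7 + 5) / 5 = 26/5 = 5.2

Step 2 — sample variances and covariances s[i,j] = (1/(n-1)) · Σ_k (x_{k,i} - mean_i) · (x_{k,j} - mean_j), with n-1 = 4:
  s[X_1,X_1] = ((-0.6)·(-0.6) + (1.4)·(1.4) + (-2.6)·(-2.6) + (1.4)·(1.4) + (0.4)·(0.4)) / 4 = 11.2/4 = 2.8
  s[X_1,X_2] = ((-0.6)·(0.8) + (1.4)·(-0.2) + (-2.6)·(-2.2) + (1.4)·(1.8) + (0.4)·(-0.2)) / 4 = 7.4/4 = 1.85
  s[X_2,X_2] = ((0.8)·(0.8) + (-0.2)·(-0.2) + (-2.2)·(-2.2) + (1.8)·(1.8) + (-0.2)·(-0.2)) / 4 = 8.8/4 = 2.2
  Sample standard deviations s_i = √(s[i,i]):
  s(X_1) = √(2.8) = 1.6733
  s(X_2) = √(2.2) = 1.4832

Step 3 — r_{ij} = s_{ij} / (s_i · s_j):
  r[X_1,X_1] = 1 (diagonal).
  r[X_1,X_2] = 1.85 / (1.6733 · 1.4832) = 1.85 / 2.4819 = 0.7454
  r[X_2,X_2] = 1 (diagonal).

R is symmetric with unit diagonal. Assembling:

R = [[1, 0.7454],
 [0.7454, 1]]


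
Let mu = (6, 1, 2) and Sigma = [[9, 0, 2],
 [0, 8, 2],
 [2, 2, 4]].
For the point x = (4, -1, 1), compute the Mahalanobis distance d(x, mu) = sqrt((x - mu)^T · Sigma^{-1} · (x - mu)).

Step 1 — centre the observation: (x - mu) = (-2, -2, -1).

Step 2 — invert Sigma (cofactor / det for 3×3, or solve directly):
  Sigma^{-1} = [[0.1273, 0.0182, -0.0727],
 [0.0182, 0.1455, -0.0818],
 [-0.0727, -0.0818, 0.3273]].

Step 3 — form the quadratic (x - mu)^T · Sigma^{-1} · (x - mu):
  Sigma^{-1} · (x - mu) = (-0.2182, -0.2455, -0.0182).
  (x - mu)^T · [Sigma^{-1} · (x - mu)] = (-2)·(-0.2182) + (-2)·(-0.2455) + (-1)·(-0.0182) = 0.9455.

Step 4 — take square root: d = √(0.9455) ≈ 0.9723.

d(x, mu) = √(0.9455) ≈ 0.9723


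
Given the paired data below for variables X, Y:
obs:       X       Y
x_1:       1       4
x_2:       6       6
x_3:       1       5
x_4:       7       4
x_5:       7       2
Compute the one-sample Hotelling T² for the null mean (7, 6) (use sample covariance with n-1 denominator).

Step 1 — sample mean vector:
  mean(X) = (1 + 6 + 1 + 7 + 7) / 5 = 22/5 = 4.4
  mean(Y) = (4 + 6 + 5 + 4 + 2) / 5 = 21/5 = 4.2
  x̄ = (4.4, 4.2),  deviation x̄ - mu_0 = (4.4, 4.2) - (7, 6) = (-2.6, -1.8).

Step 2 — sample covariance matrix, S[i,j] = (1/(n-1)) · Σ_k (x_{k,i} - mean_i) · (x_{k,j} - mean_j), divisor n-1 = 4:
  S[X,X] = ((-3.4)·(-3.4) + (1.6)·(1.6) + (-3.4)·(-3.4) + (2.6)·(2.6) + (2.6)·(2.6)) / 4 = 39.2/4 = 9.8
  S[X,Y] = ((-3.4)·(-0.2) + (1.6)·(1.8) + (-3.4)·(0.8) + (2.6)·(-0.2) + (2.6)·(-2.2)) / 4 = -5.4/4 = -1.35
  S[Y,Y] = ((-0.2)·(-0.2) + (1.8)·(1.8) + (0.8)·(0.8) + (-0.2)·(-0.2) + (-2.2)·(-2.2)) / 4 = 8.8/4 = 2.2
  S = [[9.8, -1.35],
 [-1.35, 2.2]].

Step 3 — invert S. det(S) = 9.8·2.2 - (-1.35)² = 19.7375.
  S^{-1} = (1/det) · [[d, -b], [-b, a]] = [[0.1115, 0.0684],
 [0.0684, 0.4965]].

Step 4 — quadratic form (x̄ - mu_0)^T · S^{-1} · (x̄ - mu_0):
  S^{-1} · (x̄ - mu_0) = (-0.4129, -1.0716),
  (x̄ - mu_0)^T · [...] = (-2.6)·(-0.4129) + (-1.8)·(-1.0716) = 3.0024.

Step 5 — scale by n: T² = 5 · 3.0024 = 15.012.

T² ≈ 15.012
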